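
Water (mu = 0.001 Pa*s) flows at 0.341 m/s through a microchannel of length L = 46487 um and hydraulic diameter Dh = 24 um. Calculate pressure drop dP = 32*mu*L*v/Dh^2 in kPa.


Step 1: Convert to SI: L = 46487e-6 m, Dh = 24e-6 m
Step 2: dP = 32 * 0.001 * 46487e-6 * 0.341 / (24e-6)^2
Step 3: dP = 880670.39 Pa
Step 4: Convert to kPa: dP = 880.67 kPa


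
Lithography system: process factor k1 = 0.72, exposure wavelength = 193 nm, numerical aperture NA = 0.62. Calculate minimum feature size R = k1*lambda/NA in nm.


Step 1: Identify values: k1 = 0.72, lambda = 193 nm, NA = 0.62
Step 2: R = k1 * lambda / NA
R = 0.72 * 193 / 0.62
R = 224.1 nm


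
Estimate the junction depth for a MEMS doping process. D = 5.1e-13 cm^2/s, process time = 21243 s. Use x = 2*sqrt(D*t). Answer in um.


Step 1: Compute D*t = 5.1e-13 * 21243 = 1.083393e-08 cm^2
Step 2: sqrt(D*t) = 1.04086e-04 cm
Step 3: x = 2 * 1.04086e-04 cm = 2.08172e-04 cm
Step 4: Convert to um (1 cm = 1e4 um): x = 2.082 um


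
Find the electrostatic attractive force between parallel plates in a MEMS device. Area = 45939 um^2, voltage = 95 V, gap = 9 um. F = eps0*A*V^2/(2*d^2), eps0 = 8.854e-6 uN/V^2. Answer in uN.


Step 1: Identify parameters.
eps0 = 8.854e-6 uN/V^2, A = 45939 um^2, V = 95 V, d = 9 um
Step 2: Compute V^2 = 95^2 = 9025
Step 3: Compute d^2 = 9^2 = 81
Step 4: F = 0.5 * 8.854e-6 * 45939 * 9025 / 81
F = 22.66 uN


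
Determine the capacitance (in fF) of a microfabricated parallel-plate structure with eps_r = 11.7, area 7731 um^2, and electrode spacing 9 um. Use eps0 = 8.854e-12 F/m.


Step 1: Convert area to m^2: A = 7731e-12 m^2
Step 2: Convert gap to m: d = 9e-6 m
Step 3: C = eps0 * eps_r * A / d
C = 8.854e-12 * 11.7 * 7731e-12 / 9e-6
Step 4: Convert to fF (multiply by 1e15).
C = 88.99 fF


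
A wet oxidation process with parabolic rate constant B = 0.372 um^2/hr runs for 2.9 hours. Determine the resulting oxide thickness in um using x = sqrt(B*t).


Step 1: Compute B*t = 0.372 * 2.9 = 1.0788
Step 2: x = sqrt(1.0788)
x = 1.039 um


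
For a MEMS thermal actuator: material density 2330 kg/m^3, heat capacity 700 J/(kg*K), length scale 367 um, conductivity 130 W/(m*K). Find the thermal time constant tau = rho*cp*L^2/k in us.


Step 1: Convert L to m: L = 367e-6 m
Step 2: L^2 = (367e-6)^2 = 1.34689e-07 m^2
Step 3: tau = 2330 * 700 * 1.34689e-07 / 130 = 1.68982892e-03 s
Step 4: Convert to microseconds (multiply by 1e6).
tau = 1689.829 us


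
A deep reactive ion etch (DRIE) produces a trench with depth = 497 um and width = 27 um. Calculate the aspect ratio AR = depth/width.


Step 1: AR = depth / width
Step 2: AR = 497 / 27
AR = 18.4


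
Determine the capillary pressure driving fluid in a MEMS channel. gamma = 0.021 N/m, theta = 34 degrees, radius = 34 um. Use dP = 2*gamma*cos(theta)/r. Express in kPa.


Step 1: cos(34 deg) = 0.829
Step 2: Convert r to m: r = 34e-6 m
Step 3: dP = 2 * 0.021 * 0.829 / 34e-6 = 1024.1 Pa
Step 4: Convert Pa to kPa (divide by 1000).
dP = 1.02 kPa


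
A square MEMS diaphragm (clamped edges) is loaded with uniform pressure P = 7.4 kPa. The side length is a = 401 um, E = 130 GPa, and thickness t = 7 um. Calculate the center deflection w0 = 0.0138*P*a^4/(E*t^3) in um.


Step 1: Convert pressure to compatible units (E is in GPa, so P in GPa).
P = 7.4 kPa = 7.4e-6 GPa
Step 2: Compute numerator: 0.0138 * P * a^4.
a^4 = 401^4 = 25856961601
numerator = 0.0138 * 7.4e-6 * 25856961601 = 2.6405e+03
Step 3: Compute denominator: E * t^3 = 130 * 7^3 = 44590
Step 4: w0 = numerator / denominator = 2.6405e+03 / 44590 = 0.0592 um


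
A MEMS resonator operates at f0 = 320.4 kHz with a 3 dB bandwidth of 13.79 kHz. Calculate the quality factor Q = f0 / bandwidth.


Step 1: Q = f0 / bandwidth
Step 2: Q = 320.4 / 13.79
Q = 23.2


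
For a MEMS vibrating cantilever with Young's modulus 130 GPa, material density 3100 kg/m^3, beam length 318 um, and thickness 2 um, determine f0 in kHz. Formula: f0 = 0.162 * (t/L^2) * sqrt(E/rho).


Step 1: Convert units to SI.
t_SI = 2e-6 m, L_SI = 318e-6 m
Step 2: Calculate sqrt(E/rho).
sqrt(130e9 / 3100) = 6475.76 m/s
Step 3: Compute f0.
f0 = 0.162 * 2e-6 / (318e-6)^2 * 6475.76 = 20748.3 Hz = 20.75 kHz


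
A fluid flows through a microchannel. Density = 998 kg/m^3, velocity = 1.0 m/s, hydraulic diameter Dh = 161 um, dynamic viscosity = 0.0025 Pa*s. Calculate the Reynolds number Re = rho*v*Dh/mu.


Step 1: Convert Dh to meters: Dh = 161e-6 m
Step 2: Re = rho * v * Dh / mu
Re = 998 * 1.0 * 161e-6 / 0.0025
Re = 64.271


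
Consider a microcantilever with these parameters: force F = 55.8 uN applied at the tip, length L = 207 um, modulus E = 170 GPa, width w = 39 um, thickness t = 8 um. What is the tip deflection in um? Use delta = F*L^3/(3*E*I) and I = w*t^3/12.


Step 1: Calculate the second moment of area.
I = w * t^3 / 12 = 39 * 8^3 / 12 = 1664.0 um^4
Step 2: Convert E to consistent units (1 GPa = 1000 uN/um^2).
E = 170 GPa = 170000 uN/um^2
Step 3: Calculate tip deflection.
delta = F * L^3 / (3 * E * I)
delta = 55.8 * 207^3 / (3 * 170000 * 1664.0)
delta = 0.5832 um


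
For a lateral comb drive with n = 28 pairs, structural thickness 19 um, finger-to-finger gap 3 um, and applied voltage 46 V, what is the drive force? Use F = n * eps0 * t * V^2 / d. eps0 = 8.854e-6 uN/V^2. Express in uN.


Step 1: Parameters: n=28, eps0=8.854e-6 uN/V^2, t=19 um, V=46 V, d=3 um
Step 2: V^2 = 2116
Step 3: F = 28 * 8.854e-6 * 19 * 2116 / 3
F = 3.322 uN


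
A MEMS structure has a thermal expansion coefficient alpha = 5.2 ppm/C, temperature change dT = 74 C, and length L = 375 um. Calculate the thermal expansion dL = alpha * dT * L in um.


Step 1: Convert CTE: alpha = 5.2 ppm/C = 5.2e-6 /C
Step 2: dL = 5.2e-6 * 74 * 375
dL = 0.1443 um


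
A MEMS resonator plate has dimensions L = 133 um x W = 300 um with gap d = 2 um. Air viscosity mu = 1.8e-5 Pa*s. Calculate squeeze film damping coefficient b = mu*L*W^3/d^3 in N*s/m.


Step 1: Convert to SI.
L = 133e-6 m, W = 300e-6 m, d = 2e-6 m
Step 2: W^3 = (300e-6)^3 = 2.70e-11 m^3
Step 3: d^3 = (2e-6)^3 = 8.00e-18 m^3
Step 4: b = 1.8e-5 * 133e-6 * 2.70e-11 / 8.00e-18
b = 8.08e-03 N*s/m


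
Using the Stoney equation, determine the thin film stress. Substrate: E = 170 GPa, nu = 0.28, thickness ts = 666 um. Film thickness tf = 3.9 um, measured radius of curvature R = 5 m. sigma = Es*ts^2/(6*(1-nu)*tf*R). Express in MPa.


Step 1: Compute numerator: Es * ts^2 = 170 * 666^2 = 75404520 (GPa*um^2)
Step 2: Compute denominator (R in um): 6*(1-nu)*tf*R = 6*0.72*3.9*5e6 = 84240000.0 (um^2)
Step 3: sigma (GPa) = 75404520 / 84240000.0 = 8.95115e-01 GPa
Step 4: Convert to MPa (x1000): sigma = 895.1 MPa


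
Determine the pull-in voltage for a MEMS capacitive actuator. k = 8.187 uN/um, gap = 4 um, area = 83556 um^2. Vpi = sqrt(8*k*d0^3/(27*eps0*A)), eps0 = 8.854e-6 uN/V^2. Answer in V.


Step 1: Compute numerator: 8 * k * d0^3 = 8 * 8.187 * 4^3 = 4191.744
Step 2: Compute denominator: 27 * eps0 * A = 27 * 8.854e-6 * 83556 = 19.97473
Step 3: Vpi = sqrt(4191.744 / 19.97473)
Vpi = 14.49 V


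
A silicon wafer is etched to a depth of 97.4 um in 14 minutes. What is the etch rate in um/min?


Step 1: Etch rate = depth / time
Step 2: rate = 97.4 / 14
rate = 6.957 um/min


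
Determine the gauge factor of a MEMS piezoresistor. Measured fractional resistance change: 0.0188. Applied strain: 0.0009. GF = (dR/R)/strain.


Step 1: Identify values.
dR/R = 0.0188, strain = 0.0009
Step 2: GF = (dR/R) / strain = 0.0188 / 0.0009
GF = 20.9


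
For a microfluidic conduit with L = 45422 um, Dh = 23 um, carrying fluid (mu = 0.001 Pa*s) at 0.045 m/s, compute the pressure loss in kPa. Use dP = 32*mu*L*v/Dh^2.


Step 1: Convert to SI: L = 45422e-6 m, Dh = 23e-6 m
Step 2: dP = 32 * 0.001 * 45422e-6 * 0.045 / (23e-6)^2
Step 3: dP = 123644.01 Pa
Step 4: Convert to kPa: dP = 123.64 kPa


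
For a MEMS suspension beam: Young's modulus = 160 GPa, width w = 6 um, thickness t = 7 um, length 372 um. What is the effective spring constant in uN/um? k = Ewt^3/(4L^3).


Step 1: Convert E to consistent units (1 GPa = 1000 uN/um^2).
E = 160 GPa = 160000 uN/um^2
Step 2: Compute t^3 = 7^3 = 343
Step 3: Compute L^3 = 372^3 = 51478848
Step 4: k = 160000 * 6 * 343 / (4 * 51478848)
k = 1.5991 uN/um


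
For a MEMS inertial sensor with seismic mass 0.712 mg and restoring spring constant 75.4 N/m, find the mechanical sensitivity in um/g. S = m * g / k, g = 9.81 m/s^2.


Step 1: Convert mass: m = 0.712 mg = 7.12e-07 kg
Step 2: S = m * g / k = 7.12e-07 * 9.81 / 75.4
Step 3: S = 9.26e-08 m/g
Step 4: Convert to um/g: S = 0.093 um/g


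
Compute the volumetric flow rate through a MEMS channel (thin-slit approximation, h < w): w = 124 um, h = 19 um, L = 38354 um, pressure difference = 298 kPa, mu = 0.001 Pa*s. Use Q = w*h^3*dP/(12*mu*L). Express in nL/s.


Step 1: Convert all dimensions to SI (meters).
w = 124e-6 m, h = 19e-6 m, L = 38354e-6 m, dP = 298e3 Pa
Step 2: Q = w * h^3 * dP / (12 * mu * L)
Q = 124e-6 * (19e-6)^3 * 298e3 / (12 * 0.001 * 38354e-6) = 5.506896e-10 m^3/s
Step 3: Convert Q from m^3/s to nL/s (1 m^3 = 1e12 nL, so multiply by 1e12).
Q = 550.69 nL/s


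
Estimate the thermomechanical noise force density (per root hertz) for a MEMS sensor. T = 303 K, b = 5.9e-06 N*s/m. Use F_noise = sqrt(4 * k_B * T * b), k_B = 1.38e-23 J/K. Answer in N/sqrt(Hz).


Step 1: Compute 4 * k_B * T * b
= 4 * 1.38e-23 * 303 * 5.9e-06
= 9.8681e-26 N^2/Hz
Step 2: F_noise = sqrt(9.8681e-26)
F_noise = 3.14e-13 N/sqrt(Hz)


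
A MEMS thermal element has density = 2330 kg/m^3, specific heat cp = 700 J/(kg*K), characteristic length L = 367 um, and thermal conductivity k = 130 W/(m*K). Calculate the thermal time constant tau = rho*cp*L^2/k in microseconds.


Step 1: Convert L to m: L = 367e-6 m
Step 2: L^2 = (367e-6)^2 = 1.34689e-07 m^2
Step 3: tau = 2330 * 700 * 1.34689e-07 / 130 = 1.68982892e-03 s
Step 4: Convert to microseconds (multiply by 1e6).
tau = 1689.829 us


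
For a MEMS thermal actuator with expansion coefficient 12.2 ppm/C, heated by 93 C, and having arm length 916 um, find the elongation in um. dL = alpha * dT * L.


Step 1: Convert CTE: alpha = 12.2 ppm/C = 12.2e-6 /C
Step 2: dL = 12.2e-6 * 93 * 916
dL = 1.0393 um


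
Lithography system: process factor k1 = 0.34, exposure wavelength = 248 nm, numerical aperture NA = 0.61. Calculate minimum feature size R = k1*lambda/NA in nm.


Step 1: Identify values: k1 = 0.34, lambda = 248 nm, NA = 0.61
Step 2: R = k1 * lambda / NA
R = 0.34 * 248 / 0.61
R = 138.2 nm


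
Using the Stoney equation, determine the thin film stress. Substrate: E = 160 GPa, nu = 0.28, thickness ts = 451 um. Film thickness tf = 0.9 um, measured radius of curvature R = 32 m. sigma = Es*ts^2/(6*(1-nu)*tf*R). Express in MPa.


Step 1: Compute numerator: Es * ts^2 = 160 * 451^2 = 32544160 (GPa*um^2)
Step 2: Compute denominator (R in um): 6*(1-nu)*tf*R = 6*0.72*0.9*32e6 = 124416000.0 (um^2)
Step 3: sigma (GPa) = 32544160 / 124416000.0 = 2.61575e-01 GPa
Step 4: Convert to MPa (x1000): sigma = 261.6 MPa


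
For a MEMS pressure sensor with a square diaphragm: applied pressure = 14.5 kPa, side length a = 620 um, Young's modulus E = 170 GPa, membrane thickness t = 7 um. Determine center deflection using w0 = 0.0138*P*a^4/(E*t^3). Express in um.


Step 1: Convert pressure to compatible units (E is in GPa, so P in GPa).
P = 14.5 kPa = 14.5e-6 GPa
Step 2: Compute numerator: 0.0138 * P * a^4.
a^4 = 620^4 = 147763360000
numerator = 0.0138 * 14.5e-6 * 147763360000 = 2.95674e+04
Step 3: Compute denominator: E * t^3 = 170 * 7^3 = 58310
Step 4: w0 = numerator / denominator = 2.95674e+04 / 58310 = 0.5071 um


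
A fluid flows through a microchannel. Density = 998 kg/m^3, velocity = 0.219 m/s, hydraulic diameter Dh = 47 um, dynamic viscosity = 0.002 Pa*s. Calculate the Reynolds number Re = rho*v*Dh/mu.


Step 1: Convert Dh to meters: Dh = 47e-6 m
Step 2: Re = rho * v * Dh / mu
Re = 998 * 0.219 * 47e-6 / 0.002
Re = 5.136


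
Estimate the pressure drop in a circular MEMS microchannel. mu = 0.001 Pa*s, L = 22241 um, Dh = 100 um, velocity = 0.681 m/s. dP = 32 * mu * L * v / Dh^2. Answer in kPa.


Step 1: Convert to SI: L = 22241e-6 m, Dh = 100e-6 m
Step 2: dP = 32 * 0.001 * 22241e-6 * 0.681 / (100e-6)^2
Step 3: dP = 48467.59 Pa
Step 4: Convert to kPa: dP = 48.47 kPa


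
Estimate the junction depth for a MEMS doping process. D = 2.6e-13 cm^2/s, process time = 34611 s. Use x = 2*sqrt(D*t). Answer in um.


Step 1: Compute D*t = 2.6e-13 * 34611 = 8.99886e-09 cm^2
Step 2: sqrt(D*t) = 9.48623e-05 cm
Step 3: x = 2 * 9.48623e-05 cm = 1.897246e-04 cm
Step 4: Convert to um (1 cm = 1e4 um): x = 1.897 um


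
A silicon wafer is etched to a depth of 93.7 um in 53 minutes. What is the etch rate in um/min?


Step 1: Etch rate = depth / time
Step 2: rate = 93.7 / 53
rate = 1.768 um/min


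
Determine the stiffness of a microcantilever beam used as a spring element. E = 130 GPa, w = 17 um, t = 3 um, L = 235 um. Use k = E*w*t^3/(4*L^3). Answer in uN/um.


Step 1: Convert E to consistent units (1 GPa = 1000 uN/um^2).
E = 130 GPa = 130000 uN/um^2
Step 2: Compute t^3 = 3^3 = 27
Step 3: Compute L^3 = 235^3 = 12977875
Step 4: k = 130000 * 17 * 27 / (4 * 12977875)
k = 1.1495 uN/um


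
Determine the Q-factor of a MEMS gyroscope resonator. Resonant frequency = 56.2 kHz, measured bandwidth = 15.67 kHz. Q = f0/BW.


Step 1: Q = f0 / bandwidth
Step 2: Q = 56.2 / 15.67
Q = 3.6


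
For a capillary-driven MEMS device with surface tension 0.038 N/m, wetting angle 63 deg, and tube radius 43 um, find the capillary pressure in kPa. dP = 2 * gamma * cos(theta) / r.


Step 1: cos(63 deg) = 0.454
Step 2: Convert r to m: r = 43e-6 m
Step 3: dP = 2 * 0.038 * 0.454 / 43e-6 = 802.4 Pa
Step 4: Convert Pa to kPa (divide by 1000).
dP = 0.8 kPa


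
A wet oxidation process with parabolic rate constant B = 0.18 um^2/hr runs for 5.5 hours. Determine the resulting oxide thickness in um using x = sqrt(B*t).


Step 1: Compute B*t = 0.18 * 5.5 = 0.99
Step 2: x = sqrt(0.99)
x = 0.995 um


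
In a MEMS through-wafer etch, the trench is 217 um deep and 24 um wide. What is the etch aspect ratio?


Step 1: AR = depth / width
Step 2: AR = 217 / 24
AR = 9.0


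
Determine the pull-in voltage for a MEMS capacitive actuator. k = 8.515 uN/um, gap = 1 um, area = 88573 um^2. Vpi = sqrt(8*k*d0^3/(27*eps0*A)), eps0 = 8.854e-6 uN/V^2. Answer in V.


Step 1: Compute numerator: 8 * k * d0^3 = 8 * 8.515 * 1^3 = 68.12
Step 2: Compute denominator: 27 * eps0 * A = 27 * 8.854e-6 * 88573 = 21.174084
Step 3: Vpi = sqrt(68.12 / 21.174084)
Vpi = 1.79 V


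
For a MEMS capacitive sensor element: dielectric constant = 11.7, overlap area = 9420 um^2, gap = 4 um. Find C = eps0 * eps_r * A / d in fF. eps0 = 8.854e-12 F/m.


Step 1: Convert area to m^2: A = 9420e-12 m^2
Step 2: Convert gap to m: d = 4e-6 m
Step 3: C = eps0 * eps_r * A / d
C = 8.854e-12 * 11.7 * 9420e-12 / 4e-6
Step 4: Convert to fF (multiply by 1e15).
C = 243.96 fF


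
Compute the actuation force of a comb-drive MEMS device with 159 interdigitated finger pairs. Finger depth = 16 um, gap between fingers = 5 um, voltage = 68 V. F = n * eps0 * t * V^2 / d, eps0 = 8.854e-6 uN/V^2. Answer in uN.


Step 1: Parameters: n=159, eps0=8.854e-6 uN/V^2, t=16 um, V=68 V, d=5 um
Step 2: V^2 = 4624
Step 3: F = 159 * 8.854e-6 * 16 * 4624 / 5
F = 20.831 uN


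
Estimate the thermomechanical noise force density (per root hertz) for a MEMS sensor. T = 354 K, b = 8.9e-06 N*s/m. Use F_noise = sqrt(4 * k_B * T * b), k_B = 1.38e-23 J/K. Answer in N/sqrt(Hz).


Step 1: Compute 4 * k_B * T * b
= 4 * 1.38e-23 * 354 * 8.9e-06
= 1.7391e-25 N^2/Hz
Step 2: F_noise = sqrt(1.7391e-25)
F_noise = 4.17e-13 N/sqrt(Hz)


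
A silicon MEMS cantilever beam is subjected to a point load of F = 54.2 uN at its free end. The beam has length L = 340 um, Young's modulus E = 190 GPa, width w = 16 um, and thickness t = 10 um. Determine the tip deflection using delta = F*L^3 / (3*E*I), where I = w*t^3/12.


Step 1: Calculate the second moment of area.
I = w * t^3 / 12 = 16 * 10^3 / 12 = 1333.3333 um^4
Step 2: Convert E to consistent units (1 GPa = 1000 uN/um^2).
E = 190 GPa = 190000 uN/um^2
Step 3: Calculate tip deflection.
delta = F * L^3 / (3 * E * I)
delta = 54.2 * 340^3 / (3 * 190000 * 1333.3333)
delta = 2.803 um


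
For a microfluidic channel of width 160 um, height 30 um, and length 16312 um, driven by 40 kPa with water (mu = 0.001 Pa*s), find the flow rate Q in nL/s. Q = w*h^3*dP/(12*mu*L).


Step 1: Convert all dimensions to SI (meters).
w = 160e-6 m, h = 30e-6 m, L = 16312e-6 m, dP = 40e3 Pa
Step 2: Q = w * h^3 * dP / (12 * mu * L)
Q = 160e-6 * (30e-6)^3 * 40e3 / (12 * 0.001 * 16312e-6) = 8.8278568e-10 m^3/s
Step 3: Convert Q from m^3/s to nL/s (1 m^3 = 1e12 nL, so multiply by 1e12).
Q = 882.786 nL/s


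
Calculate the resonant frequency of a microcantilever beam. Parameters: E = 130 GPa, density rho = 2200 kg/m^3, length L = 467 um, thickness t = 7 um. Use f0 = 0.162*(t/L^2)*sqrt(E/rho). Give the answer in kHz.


Step 1: Convert units to SI.
t_SI = 7e-6 m, L_SI = 467e-6 m
Step 2: Calculate sqrt(E/rho).
sqrt(130e9 / 2200) = 7687.06 m/s
Step 3: Compute f0.
f0 = 0.162 * 7e-6 / (467e-6)^2 * 7687.06 = 39970.5 Hz = 39.97 kHz


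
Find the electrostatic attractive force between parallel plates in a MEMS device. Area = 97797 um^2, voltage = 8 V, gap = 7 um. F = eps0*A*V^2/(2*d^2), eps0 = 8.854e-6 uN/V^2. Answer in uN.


Step 1: Identify parameters.
eps0 = 8.854e-6 uN/V^2, A = 97797 um^2, V = 8 V, d = 7 um
Step 2: Compute V^2 = 8^2 = 64
Step 3: Compute d^2 = 7^2 = 49
Step 4: F = 0.5 * 8.854e-6 * 97797 * 64 / 49
F = 0.565 uN


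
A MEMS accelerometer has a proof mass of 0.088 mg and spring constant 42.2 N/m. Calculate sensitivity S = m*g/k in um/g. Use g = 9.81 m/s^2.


Step 1: Convert mass: m = 0.088 mg = 8.80e-08 kg
Step 2: S = m * g / k = 8.80e-08 * 9.81 / 42.2
Step 3: S = 2.05e-08 m/g
Step 4: Convert to um/g: S = 0.02 um/g


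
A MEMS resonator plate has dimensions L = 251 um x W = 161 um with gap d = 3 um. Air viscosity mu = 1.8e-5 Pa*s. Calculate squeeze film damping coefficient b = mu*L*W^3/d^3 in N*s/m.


Step 1: Convert to SI.
L = 251e-6 m, W = 161e-6 m, d = 3e-6 m
Step 2: W^3 = (161e-6)^3 = 4.17e-12 m^3
Step 3: d^3 = (3e-6)^3 = 2.70e-17 m^3
Step 4: b = 1.8e-5 * 251e-6 * 4.17e-12 / 2.70e-17
b = 6.98e-04 N*s/m


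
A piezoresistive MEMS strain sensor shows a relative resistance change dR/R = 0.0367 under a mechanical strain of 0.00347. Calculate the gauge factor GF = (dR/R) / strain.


Step 1: Identify values.
dR/R = 0.0367, strain = 0.00347
Step 2: GF = (dR/R) / strain = 0.0367 / 0.00347
GF = 10.6


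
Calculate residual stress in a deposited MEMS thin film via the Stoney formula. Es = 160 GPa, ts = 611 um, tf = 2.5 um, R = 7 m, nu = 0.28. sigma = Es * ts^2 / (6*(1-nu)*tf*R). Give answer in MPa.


Step 1: Compute numerator: Es * ts^2 = 160 * 611^2 = 59731360 (GPa*um^2)
Step 2: Compute denominator (R in um): 6*(1-nu)*tf*R = 6*0.72*2.5*7e6 = 75600000.0 (um^2)
Step 3: sigma (GPa) = 59731360 / 75600000.0 = 7.90097e-01 GPa
Step 4: Convert to MPa (x1000): sigma = 790.1 MPa


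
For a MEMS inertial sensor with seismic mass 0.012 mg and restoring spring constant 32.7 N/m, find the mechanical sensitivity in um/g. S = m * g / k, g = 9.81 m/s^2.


Step 1: Convert mass: m = 0.012 mg = 1.20e-08 kg
Step 2: S = m * g / k = 1.20e-08 * 9.81 / 32.7
Step 3: S = 3.60e-09 m/g
Step 4: Convert to um/g: S = 0.004 um/g


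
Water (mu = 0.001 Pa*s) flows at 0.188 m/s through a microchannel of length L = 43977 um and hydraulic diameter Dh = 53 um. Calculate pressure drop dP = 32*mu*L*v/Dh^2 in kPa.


Step 1: Convert to SI: L = 43977e-6 m, Dh = 53e-6 m
Step 2: dP = 32 * 0.001 * 43977e-6 * 0.188 / (53e-6)^2
Step 3: dP = 94184.99 Pa
Step 4: Convert to kPa: dP = 94.18 kPa


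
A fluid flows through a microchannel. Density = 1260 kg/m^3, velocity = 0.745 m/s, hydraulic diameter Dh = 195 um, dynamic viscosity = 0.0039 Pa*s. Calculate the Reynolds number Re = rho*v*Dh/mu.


Step 1: Convert Dh to meters: Dh = 195e-6 m
Step 2: Re = rho * v * Dh / mu
Re = 1260 * 0.745 * 195e-6 / 0.0039
Re = 46.935


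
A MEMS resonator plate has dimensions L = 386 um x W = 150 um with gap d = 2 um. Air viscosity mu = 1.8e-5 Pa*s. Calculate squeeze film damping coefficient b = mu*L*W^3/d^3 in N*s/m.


Step 1: Convert to SI.
L = 386e-6 m, W = 150e-6 m, d = 2e-6 m
Step 2: W^3 = (150e-6)^3 = 3.37e-12 m^3
Step 3: d^3 = (2e-6)^3 = 8.00e-18 m^3
Step 4: b = 1.8e-5 * 386e-6 * 3.37e-12 / 8.00e-18
b = 2.93e-03 N*s/m


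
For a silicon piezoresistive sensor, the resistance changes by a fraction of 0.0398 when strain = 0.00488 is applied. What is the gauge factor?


Step 1: Identify values.
dR/R = 0.0398, strain = 0.00488
Step 2: GF = (dR/R) / strain = 0.0398 / 0.00488
GF = 8.2


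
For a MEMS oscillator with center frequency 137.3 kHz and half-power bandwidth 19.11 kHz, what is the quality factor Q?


Step 1: Q = f0 / bandwidth
Step 2: Q = 137.3 / 19.11
Q = 7.2


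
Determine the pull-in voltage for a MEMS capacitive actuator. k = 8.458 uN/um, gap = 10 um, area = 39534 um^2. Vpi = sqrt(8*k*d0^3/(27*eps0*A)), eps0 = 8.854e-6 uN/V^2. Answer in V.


Step 1: Compute numerator: 8 * k * d0^3 = 8 * 8.458 * 10^3 = 67664.0
Step 2: Compute denominator: 27 * eps0 * A = 27 * 8.854e-6 * 39534 = 9.450919
Step 3: Vpi = sqrt(67664.0 / 9.450919)
Vpi = 84.61 V


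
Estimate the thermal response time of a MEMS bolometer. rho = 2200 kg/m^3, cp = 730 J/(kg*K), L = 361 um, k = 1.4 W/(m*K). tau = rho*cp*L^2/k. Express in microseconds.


Step 1: Convert L to m: L = 361e-6 m
Step 2: L^2 = (361e-6)^2 = 1.30321e-07 m^2
Step 3: tau = 2200 * 730 * 1.30321e-07 / 1.4 = 1.4949680429e-01 s
Step 4: Convert to microseconds (multiply by 1e6).
tau = 149496.804 us


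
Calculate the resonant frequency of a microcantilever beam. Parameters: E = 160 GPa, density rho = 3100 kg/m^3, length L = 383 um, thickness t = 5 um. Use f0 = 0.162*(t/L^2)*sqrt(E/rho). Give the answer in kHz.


Step 1: Convert units to SI.
t_SI = 5e-6 m, L_SI = 383e-6 m
Step 2: Calculate sqrt(E/rho).
sqrt(160e9 / 3100) = 7184.21 m/s
Step 3: Compute f0.
f0 = 0.162 * 5e-6 / (383e-6)^2 * 7184.21 = 39670.4 Hz = 39.67 kHz


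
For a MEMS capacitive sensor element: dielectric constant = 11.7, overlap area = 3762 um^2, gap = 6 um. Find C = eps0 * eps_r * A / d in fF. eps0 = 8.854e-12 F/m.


Step 1: Convert area to m^2: A = 3762e-12 m^2
Step 2: Convert gap to m: d = 6e-6 m
Step 3: C = eps0 * eps_r * A / d
C = 8.854e-12 * 11.7 * 3762e-12 / 6e-6
Step 4: Convert to fF (multiply by 1e15).
C = 64.95 fF


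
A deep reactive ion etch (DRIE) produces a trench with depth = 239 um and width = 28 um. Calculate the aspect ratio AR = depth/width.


Step 1: AR = depth / width
Step 2: AR = 239 / 28
AR = 8.5


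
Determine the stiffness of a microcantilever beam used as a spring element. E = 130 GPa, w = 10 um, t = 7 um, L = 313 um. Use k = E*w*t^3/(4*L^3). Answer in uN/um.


Step 1: Convert E to consistent units (1 GPa = 1000 uN/um^2).
E = 130 GPa = 130000 uN/um^2
Step 2: Compute t^3 = 7^3 = 343
Step 3: Compute L^3 = 313^3 = 30664297
Step 4: k = 130000 * 10 * 343 / (4 * 30664297)
k = 3.6353 uN/um


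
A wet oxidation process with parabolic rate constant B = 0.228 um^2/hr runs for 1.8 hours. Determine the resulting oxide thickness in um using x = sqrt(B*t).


Step 1: Compute B*t = 0.228 * 1.8 = 0.4104
Step 2: x = sqrt(0.4104)
x = 0.641 um


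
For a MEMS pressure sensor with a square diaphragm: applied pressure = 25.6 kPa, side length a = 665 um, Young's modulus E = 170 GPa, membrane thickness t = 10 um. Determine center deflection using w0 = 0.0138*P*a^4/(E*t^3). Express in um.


Step 1: Convert pressure to compatible units (E is in GPa, so P in GPa).
P = 25.6 kPa = 25.6e-6 GPa
Step 2: Compute numerator: 0.0138 * P * a^4.
a^4 = 665^4 = 195562950625
numerator = 0.0138 * 25.6e-6 * 195562950625 = 6.90885e+04
Step 3: Compute denominator: E * t^3 = 170 * 10^3 = 170000
Step 4: w0 = numerator / denominator = 6.90885e+04 / 170000 = 0.4064 um


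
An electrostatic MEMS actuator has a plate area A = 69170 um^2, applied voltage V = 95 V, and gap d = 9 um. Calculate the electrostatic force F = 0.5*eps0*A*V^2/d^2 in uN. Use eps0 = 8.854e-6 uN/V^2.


Step 1: Identify parameters.
eps0 = 8.854e-6 uN/V^2, A = 69170 um^2, V = 95 V, d = 9 um
Step 2: Compute V^2 = 95^2 = 9025
Step 3: Compute d^2 = 9^2 = 81
Step 4: F = 0.5 * 8.854e-6 * 69170 * 9025 / 81
F = 34.118 uN


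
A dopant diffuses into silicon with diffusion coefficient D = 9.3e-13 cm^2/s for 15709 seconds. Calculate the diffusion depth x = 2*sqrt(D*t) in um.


Step 1: Compute D*t = 9.3e-13 * 15709 = 1.460937e-08 cm^2
Step 2: sqrt(D*t) = 1.20869e-04 cm
Step 3: x = 2 * 1.20869e-04 cm = 2.41738e-04 cm
Step 4: Convert to um (1 cm = 1e4 um): x = 2.417 um


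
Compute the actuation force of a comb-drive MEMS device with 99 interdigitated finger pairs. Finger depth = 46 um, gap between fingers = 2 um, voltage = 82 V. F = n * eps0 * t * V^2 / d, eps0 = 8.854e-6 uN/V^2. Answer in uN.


Step 1: Parameters: n=99, eps0=8.854e-6 uN/V^2, t=46 um, V=82 V, d=2 um
Step 2: V^2 = 6724
Step 3: F = 99 * 8.854e-6 * 46 * 6724 / 2
F = 135.56 uN


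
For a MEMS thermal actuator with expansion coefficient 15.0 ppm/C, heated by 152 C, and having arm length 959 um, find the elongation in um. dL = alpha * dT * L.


Step 1: Convert CTE: alpha = 15.0 ppm/C = 15.0e-6 /C
Step 2: dL = 15.0e-6 * 152 * 959
dL = 2.1865 um


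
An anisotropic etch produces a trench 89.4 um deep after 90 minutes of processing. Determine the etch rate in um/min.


Step 1: Etch rate = depth / time
Step 2: rate = 89.4 / 90
rate = 0.993 um/min


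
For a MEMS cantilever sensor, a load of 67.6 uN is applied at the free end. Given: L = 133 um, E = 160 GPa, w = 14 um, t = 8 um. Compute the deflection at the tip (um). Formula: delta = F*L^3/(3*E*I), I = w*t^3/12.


Step 1: Calculate the second moment of area.
I = w * t^3 / 12 = 14 * 8^3 / 12 = 597.3333 um^4
Step 2: Convert E to consistent units (1 GPa = 1000 uN/um^2).
E = 160 GPa = 160000 uN/um^2
Step 3: Calculate tip deflection.
delta = F * L^3 / (3 * E * I)
delta = 67.6 * 133^3 / (3 * 160000 * 597.3333)
delta = 0.5547 um


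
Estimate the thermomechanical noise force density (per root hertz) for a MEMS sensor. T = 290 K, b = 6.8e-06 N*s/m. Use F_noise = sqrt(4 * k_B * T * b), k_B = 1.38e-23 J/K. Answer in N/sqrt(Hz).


Step 1: Compute 4 * k_B * T * b
= 4 * 1.38e-23 * 290 * 6.8e-06
= 1.0885e-25 N^2/Hz
Step 2: F_noise = sqrt(1.0885e-25)
F_noise = 3.30e-13 N/sqrt(Hz)


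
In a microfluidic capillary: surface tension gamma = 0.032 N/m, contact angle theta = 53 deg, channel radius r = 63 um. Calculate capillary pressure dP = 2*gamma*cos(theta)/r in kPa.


Step 1: cos(53 deg) = 0.6018
Step 2: Convert r to m: r = 63e-6 m
Step 3: dP = 2 * 0.032 * 0.6018 / 63e-6 = 611.4 Pa
Step 4: Convert Pa to kPa (divide by 1000).
dP = 0.61 kPa


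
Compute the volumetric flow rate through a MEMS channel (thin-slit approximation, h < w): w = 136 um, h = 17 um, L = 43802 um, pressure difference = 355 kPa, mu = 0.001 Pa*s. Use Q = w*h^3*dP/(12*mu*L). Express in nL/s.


Step 1: Convert all dimensions to SI (meters).
w = 136e-6 m, h = 17e-6 m, L = 43802e-6 m, dP = 355e3 Pa
Step 2: Q = w * h^3 * dP / (12 * mu * L)
Q = 136e-6 * (17e-6)^3 * 355e3 / (12 * 0.001 * 43802e-6) = 4.5127247e-10 m^3/s
Step 3: Convert Q from m^3/s to nL/s (1 m^3 = 1e12 nL, so multiply by 1e12).
Q = 451.272 nL/s


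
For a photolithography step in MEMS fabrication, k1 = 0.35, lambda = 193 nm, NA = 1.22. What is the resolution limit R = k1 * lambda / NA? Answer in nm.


Step 1: Identify values: k1 = 0.35, lambda = 193 nm, NA = 1.22
Step 2: R = k1 * lambda / NA
R = 0.35 * 193 / 1.22
R = 55.4 nm


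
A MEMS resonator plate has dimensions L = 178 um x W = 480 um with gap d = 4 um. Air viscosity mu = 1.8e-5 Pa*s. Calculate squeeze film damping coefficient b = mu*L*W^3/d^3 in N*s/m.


Step 1: Convert to SI.
L = 178e-6 m, W = 480e-6 m, d = 4e-6 m
Step 2: W^3 = (480e-6)^3 = 1.11e-10 m^3
Step 3: d^3 = (4e-6)^3 = 6.40e-17 m^3
Step 4: b = 1.8e-5 * 178e-6 * 1.11e-10 / 6.40e-17
b = 5.54e-03 N*s/m


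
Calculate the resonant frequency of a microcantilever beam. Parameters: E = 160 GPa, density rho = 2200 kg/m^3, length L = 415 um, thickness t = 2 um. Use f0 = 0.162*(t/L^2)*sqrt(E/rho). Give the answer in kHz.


Step 1: Convert units to SI.
t_SI = 2e-6 m, L_SI = 415e-6 m
Step 2: Calculate sqrt(E/rho).
sqrt(160e9 / 2200) = 8528.03 m/s
Step 3: Compute f0.
f0 = 0.162 * 2e-6 / (415e-6)^2 * 8528.03 = 16043.4 Hz = 16.04 kHz


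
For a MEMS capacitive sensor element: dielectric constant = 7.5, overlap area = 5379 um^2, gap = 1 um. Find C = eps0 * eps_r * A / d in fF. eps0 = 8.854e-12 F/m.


Step 1: Convert area to m^2: A = 5379e-12 m^2
Step 2: Convert gap to m: d = 1e-6 m
Step 3: C = eps0 * eps_r * A / d
C = 8.854e-12 * 7.5 * 5379e-12 / 1e-6
Step 4: Convert to fF (multiply by 1e15).
C = 357.19 fF


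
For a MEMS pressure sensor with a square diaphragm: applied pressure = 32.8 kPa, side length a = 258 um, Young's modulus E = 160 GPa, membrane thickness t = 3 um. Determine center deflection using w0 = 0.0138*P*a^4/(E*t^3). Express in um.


Step 1: Convert pressure to compatible units (E is in GPa, so P in GPa).
P = 32.8 kPa = 32.8e-6 GPa
Step 2: Compute numerator: 0.0138 * P * a^4.
a^4 = 258^4 = 4430766096
numerator = 0.0138 * 32.8e-6 * 4430766096 = 2.00554e+03
Step 3: Compute denominator: E * t^3 = 160 * 3^3 = 4320
Step 4: w0 = numerator / denominator = 2.00554e+03 / 4320 = 0.4642 um


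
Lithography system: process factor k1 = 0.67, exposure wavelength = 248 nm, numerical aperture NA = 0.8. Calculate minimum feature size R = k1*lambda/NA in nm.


Step 1: Identify values: k1 = 0.67, lambda = 248 nm, NA = 0.8
Step 2: R = k1 * lambda / NA
R = 0.67 * 248 / 0.8
R = 207.7 nm


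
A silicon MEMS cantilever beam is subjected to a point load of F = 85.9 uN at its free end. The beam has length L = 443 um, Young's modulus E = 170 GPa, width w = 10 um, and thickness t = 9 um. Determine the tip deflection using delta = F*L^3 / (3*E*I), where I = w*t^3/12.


Step 1: Calculate the second moment of area.
I = w * t^3 / 12 = 10 * 9^3 / 12 = 607.5 um^4
Step 2: Convert E to consistent units (1 GPa = 1000 uN/um^2).
E = 170 GPa = 170000 uN/um^2
Step 3: Calculate tip deflection.
delta = F * L^3 / (3 * E * I)
delta = 85.9 * 443^3 / (3 * 170000 * 607.5)
delta = 24.1039 um


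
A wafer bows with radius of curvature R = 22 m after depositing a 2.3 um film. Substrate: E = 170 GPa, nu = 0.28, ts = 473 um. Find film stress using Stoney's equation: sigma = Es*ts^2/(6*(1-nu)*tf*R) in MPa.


Step 1: Compute numerator: Es * ts^2 = 170 * 473^2 = 38033930 (GPa*um^2)
Step 2: Compute denominator (R in um): 6*(1-nu)*tf*R = 6*0.72*2.3*22e6 = 218592000.0 (um^2)
Step 3: sigma (GPa) = 38033930 / 218592000.0 = 1.73995e-01 GPa
Step 4: Convert to MPa (x1000): sigma = 174.0 MPa


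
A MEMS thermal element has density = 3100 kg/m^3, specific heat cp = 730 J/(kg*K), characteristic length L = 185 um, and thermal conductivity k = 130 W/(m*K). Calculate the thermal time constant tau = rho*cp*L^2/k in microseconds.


Step 1: Convert L to m: L = 185e-6 m
Step 2: L^2 = (185e-6)^2 = 3.4225e-08 m^2
Step 3: tau = 3100 * 730 * 3.4225e-08 / 130 = 5.9577827e-04 s
Step 4: Convert to microseconds (multiply by 1e6).
tau = 595.778 us


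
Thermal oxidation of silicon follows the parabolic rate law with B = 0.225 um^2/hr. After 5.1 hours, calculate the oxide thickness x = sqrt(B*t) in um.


Step 1: Compute B*t = 0.225 * 5.1 = 1.1475
Step 2: x = sqrt(1.1475)
x = 1.071 um


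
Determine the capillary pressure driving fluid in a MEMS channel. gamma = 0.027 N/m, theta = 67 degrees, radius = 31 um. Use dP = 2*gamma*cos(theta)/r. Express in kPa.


Step 1: cos(67 deg) = 0.3907
Step 2: Convert r to m: r = 31e-6 m
Step 3: dP = 2 * 0.027 * 0.3907 / 31e-6 = 680.6 Pa
Step 4: Convert Pa to kPa (divide by 1000).
dP = 0.68 kPa


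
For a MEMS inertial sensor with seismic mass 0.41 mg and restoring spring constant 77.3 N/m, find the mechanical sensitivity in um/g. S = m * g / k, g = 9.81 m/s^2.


Step 1: Convert mass: m = 0.41 mg = 4.10e-07 kg
Step 2: S = m * g / k = 4.10e-07 * 9.81 / 77.3
Step 3: S = 5.20e-08 m/g
Step 4: Convert to um/g: S = 0.052 um/g


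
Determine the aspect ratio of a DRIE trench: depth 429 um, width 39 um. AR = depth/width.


Step 1: AR = depth / width
Step 2: AR = 429 / 39
AR = 11.0


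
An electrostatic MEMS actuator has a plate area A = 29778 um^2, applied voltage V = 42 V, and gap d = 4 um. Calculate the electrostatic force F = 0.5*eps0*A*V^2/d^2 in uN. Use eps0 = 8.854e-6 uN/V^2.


Step 1: Identify parameters.
eps0 = 8.854e-6 uN/V^2, A = 29778 um^2, V = 42 V, d = 4 um
Step 2: Compute V^2 = 42^2 = 1764
Step 3: Compute d^2 = 4^2 = 16
Step 4: F = 0.5 * 8.854e-6 * 29778 * 1764 / 16
F = 14.534 uN


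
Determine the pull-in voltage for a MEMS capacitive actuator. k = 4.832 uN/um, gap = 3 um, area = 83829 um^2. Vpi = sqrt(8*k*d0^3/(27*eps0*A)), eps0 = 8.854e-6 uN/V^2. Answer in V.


Step 1: Compute numerator: 8 * k * d0^3 = 8 * 4.832 * 3^3 = 1043.712
Step 2: Compute denominator: 27 * eps0 * A = 27 * 8.854e-6 * 83829 = 20.039993
Step 3: Vpi = sqrt(1043.712 / 20.039993)
Vpi = 7.22 V


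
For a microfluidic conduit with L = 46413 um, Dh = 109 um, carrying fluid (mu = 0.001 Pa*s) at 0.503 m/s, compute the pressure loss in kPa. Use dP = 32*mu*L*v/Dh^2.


Step 1: Convert to SI: L = 46413e-6 m, Dh = 109e-6 m
Step 2: dP = 32 * 0.001 * 46413e-6 * 0.503 / (109e-6)^2
Step 3: dP = 62878.85 Pa
Step 4: Convert to kPa: dP = 62.88 kPa


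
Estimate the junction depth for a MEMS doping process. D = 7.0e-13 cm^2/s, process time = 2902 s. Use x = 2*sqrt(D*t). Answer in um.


Step 1: Compute D*t = 7.0e-13 * 2902 = 2.0314e-09 cm^2
Step 2: sqrt(D*t) = 4.5071e-05 cm
Step 3: x = 2 * 4.5071e-05 cm = 9.0142e-05 cm
Step 4: Convert to um (1 cm = 1e4 um): x = 0.901 um


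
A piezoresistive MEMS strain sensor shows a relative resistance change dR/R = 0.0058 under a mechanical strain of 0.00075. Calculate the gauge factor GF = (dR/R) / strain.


Step 1: Identify values.
dR/R = 0.0058, strain = 0.00075
Step 2: GF = (dR/R) / strain = 0.0058 / 0.00075
GF = 7.7


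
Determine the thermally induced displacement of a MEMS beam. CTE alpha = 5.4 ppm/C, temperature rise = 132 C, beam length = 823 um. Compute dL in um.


Step 1: Convert CTE: alpha = 5.4 ppm/C = 5.4e-6 /C
Step 2: dL = 5.4e-6 * 132 * 823
dL = 0.5866 um


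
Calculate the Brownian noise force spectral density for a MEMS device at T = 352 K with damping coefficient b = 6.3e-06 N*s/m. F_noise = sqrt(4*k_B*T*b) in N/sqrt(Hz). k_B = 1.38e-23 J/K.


Step 1: Compute 4 * k_B * T * b
= 4 * 1.38e-23 * 352 * 6.3e-06
= 1.2241e-25 N^2/Hz
Step 2: F_noise = sqrt(1.2241e-25)
F_noise = 3.50e-13 N/sqrt(Hz)


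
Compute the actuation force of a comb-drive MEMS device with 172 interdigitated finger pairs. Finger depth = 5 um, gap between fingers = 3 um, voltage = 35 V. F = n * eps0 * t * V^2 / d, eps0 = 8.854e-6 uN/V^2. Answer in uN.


Step 1: Parameters: n=172, eps0=8.854e-6 uN/V^2, t=5 um, V=35 V, d=3 um
Step 2: V^2 = 1225
Step 3: F = 172 * 8.854e-6 * 5 * 1225 / 3
F = 3.109 uN


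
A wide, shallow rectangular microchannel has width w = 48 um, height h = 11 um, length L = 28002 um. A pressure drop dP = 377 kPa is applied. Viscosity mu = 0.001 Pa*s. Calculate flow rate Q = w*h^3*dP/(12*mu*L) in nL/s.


Step 1: Convert all dimensions to SI (meters).
w = 48e-6 m, h = 11e-6 m, L = 28002e-6 m, dP = 377e3 Pa
Step 2: Q = w * h^3 * dP / (12 * mu * L)
Q = 48e-6 * (11e-6)^3 * 377e3 / (12 * 0.001 * 28002e-6) = 7.167874e-11 m^3/s
Step 3: Convert Q from m^3/s to nL/s (1 m^3 = 1e12 nL, so multiply by 1e12).
Q = 71.679 nL/s


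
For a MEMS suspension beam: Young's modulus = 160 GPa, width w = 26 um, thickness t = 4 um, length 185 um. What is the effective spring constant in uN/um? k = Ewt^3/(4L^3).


Step 1: Convert E to consistent units (1 GPa = 1000 uN/um^2).
E = 160 GPa = 160000 uN/um^2
Step 2: Compute t^3 = 4^3 = 64
Step 3: Compute L^3 = 185^3 = 6331625
Step 4: k = 160000 * 26 * 64 / (4 * 6331625)
k = 10.5123 uN/um


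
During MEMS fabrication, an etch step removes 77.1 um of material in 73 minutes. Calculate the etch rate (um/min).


Step 1: Etch rate = depth / time
Step 2: rate = 77.1 / 73
rate = 1.056 um/min


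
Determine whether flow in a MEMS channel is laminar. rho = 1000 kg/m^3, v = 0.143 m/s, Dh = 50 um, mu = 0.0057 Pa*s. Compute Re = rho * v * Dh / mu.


Step 1: Convert Dh to meters: Dh = 50e-6 m
Step 2: Re = rho * v * Dh / mu
Re = 1000 * 0.143 * 50e-6 / 0.0057
Re = 1.254
Since Re = 1.254 is below ~2300, the flow is laminar.


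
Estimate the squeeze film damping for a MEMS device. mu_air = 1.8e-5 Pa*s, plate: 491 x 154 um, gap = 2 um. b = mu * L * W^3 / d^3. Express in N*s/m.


Step 1: Convert to SI.
L = 491e-6 m, W = 154e-6 m, d = 2e-6 m
Step 2: W^3 = (154e-6)^3 = 3.65e-12 m^3
Step 3: d^3 = (2e-6)^3 = 8.00e-18 m^3
Step 4: b = 1.8e-5 * 491e-6 * 3.65e-12 / 8.00e-18
b = 4.03e-03 N*s/m


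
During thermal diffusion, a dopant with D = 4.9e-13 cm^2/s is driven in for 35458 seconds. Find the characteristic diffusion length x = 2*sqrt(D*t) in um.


Step 1: Compute D*t = 4.9e-13 * 35458 = 1.737442e-08 cm^2
Step 2: sqrt(D*t) = 1.31812e-04 cm
Step 3: x = 2 * 1.31812e-04 cm = 2.63624e-04 cm
Step 4: Convert to um (1 cm = 1e4 um): x = 2.636 um


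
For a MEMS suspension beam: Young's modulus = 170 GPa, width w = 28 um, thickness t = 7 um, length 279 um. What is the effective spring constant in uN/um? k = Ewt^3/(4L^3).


Step 1: Convert E to consistent units (1 GPa = 1000 uN/um^2).
E = 170 GPa = 170000 uN/um^2
Step 2: Compute t^3 = 7^3 = 343
Step 3: Compute L^3 = 279^3 = 21717639
Step 4: k = 170000 * 28 * 343 / (4 * 21717639)
k = 18.7944 uN/um


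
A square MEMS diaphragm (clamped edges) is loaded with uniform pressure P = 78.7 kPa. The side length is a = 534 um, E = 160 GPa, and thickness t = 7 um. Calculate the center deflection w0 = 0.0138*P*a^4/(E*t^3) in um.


Step 1: Convert pressure to compatible units (E is in GPa, so P in GPa).
P = 78.7 kPa = 78.7e-6 GPa
Step 2: Compute numerator: 0.0138 * P * a^4.
a^4 = 534^4 = 81313944336
numerator = 0.0138 * 78.7e-6 * 81313944336 = 8.831182e+04
Step 3: Compute denominator: E * t^3 = 160 * 7^3 = 54880
Step 4: w0 = numerator / denominator = 8.831182e+04 / 54880 = 1.6092 um


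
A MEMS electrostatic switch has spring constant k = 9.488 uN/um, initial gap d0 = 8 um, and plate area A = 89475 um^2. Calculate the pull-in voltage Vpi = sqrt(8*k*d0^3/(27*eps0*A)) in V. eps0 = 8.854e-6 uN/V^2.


Step 1: Compute numerator: 8 * k * d0^3 = 8 * 9.488 * 8^3 = 38862.848
Step 2: Compute denominator: 27 * eps0 * A = 27 * 8.854e-6 * 89475 = 21.389715
Step 3: Vpi = sqrt(38862.848 / 21.389715)
Vpi = 42.63 V


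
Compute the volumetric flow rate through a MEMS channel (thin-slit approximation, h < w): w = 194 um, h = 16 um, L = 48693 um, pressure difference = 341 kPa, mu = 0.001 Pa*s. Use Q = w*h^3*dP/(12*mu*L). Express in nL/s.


Step 1: Convert all dimensions to SI (meters).
w = 194e-6 m, h = 16e-6 m, L = 48693e-6 m, dP = 341e3 Pa
Step 2: Q = w * h^3 * dP / (12 * mu * L)
Q = 194e-6 * (16e-6)^3 * 341e3 / (12 * 0.001 * 48693e-6) = 4.6373329e-10 m^3/s
Step 3: Convert Q from m^3/s to nL/s (1 m^3 = 1e12 nL, so multiply by 1e12).
Q = 463.733 nL/s


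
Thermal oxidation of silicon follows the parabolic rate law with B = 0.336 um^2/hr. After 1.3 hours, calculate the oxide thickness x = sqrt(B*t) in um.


Step 1: Compute B*t = 0.336 * 1.3 = 0.4368
Step 2: x = sqrt(0.4368)
x = 0.661 um


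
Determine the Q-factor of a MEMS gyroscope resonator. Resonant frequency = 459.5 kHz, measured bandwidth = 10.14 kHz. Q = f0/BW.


Step 1: Q = f0 / bandwidth
Step 2: Q = 459.5 / 10.14
Q = 45.3
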